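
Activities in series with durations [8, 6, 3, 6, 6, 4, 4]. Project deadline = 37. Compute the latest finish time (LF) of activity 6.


LF(activity 6) = deadline - sum of successor durations
Successors: activities 7 through 7 with durations [4]
Sum of successor durations = 4
LF = 37 - 4 = 33

33


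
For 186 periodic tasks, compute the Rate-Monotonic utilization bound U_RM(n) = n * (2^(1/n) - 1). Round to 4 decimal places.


Compute 2^(1/186) = 1.0037335501
Subtract 1: 1.0037335501 - 1 = 0.0037335501
Multiply by n: 186 * 0.0037335501 = 0.6944403186
Round to 4 dp: 0.6944

0.6944


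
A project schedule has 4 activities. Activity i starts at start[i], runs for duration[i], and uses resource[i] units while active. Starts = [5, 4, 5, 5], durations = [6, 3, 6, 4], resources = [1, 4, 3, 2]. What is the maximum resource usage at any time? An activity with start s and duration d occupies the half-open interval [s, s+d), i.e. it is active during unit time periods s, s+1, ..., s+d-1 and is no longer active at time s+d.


Each activity i is active on [start_i, start_i + duration_i).
Compute total resource usage per time slot:
  t=0: active resources = [], total = 0
  t=1: active resources = [], total = 0
  t=2: active resources = [], total = 0
  t=3: active resources = [], total = 0
  t=4: active resources = [4], total = 4
  t=5: active resources = [1, 4, 3, 2], total = 10
  t=6: active resources = [1, 4, 3, 2], total = 10
  t=7: active resources = [1, 3, 2], total = 6
  t=8: active resources = [1, 3, 2], total = 6
  t=9: active resources = [1, 3], total = 4
  t=10: active resources = [1, 3], total = 4
Peak resource demand = 10

10


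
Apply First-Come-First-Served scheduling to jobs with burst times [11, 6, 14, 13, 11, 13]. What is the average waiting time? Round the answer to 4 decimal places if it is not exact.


FCFS order (as given): [11, 6, 14, 13, 11, 13]
Waiting times:
  Job 1: wait = 0
  Job 2: wait = 11
  Job 3: wait = 17
  Job 4: wait = 31
  Job 5: wait = 44
  Job 6: wait = 55
Sum of waiting times = 158
Average waiting time = 158/6 = 26.3333

26.3333


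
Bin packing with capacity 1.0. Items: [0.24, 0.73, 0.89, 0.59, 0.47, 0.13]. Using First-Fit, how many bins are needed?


Place items sequentially using First-Fit:
  Item 0.24 -> new Bin 1
  Item 0.73 -> Bin 1 (now 0.97)
  Item 0.89 -> new Bin 2
  Item 0.59 -> new Bin 3
  Item 0.47 -> new Bin 4
  Item 0.13 -> Bin 3 (now 0.72)
Total bins used = 4

4


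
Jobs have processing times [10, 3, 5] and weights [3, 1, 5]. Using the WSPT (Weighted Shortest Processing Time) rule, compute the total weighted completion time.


Compute p/w ratios and sort ascending (WSPT): [(5, 5), (3, 1), (10, 3)]
Compute weighted completion times:
  Job (p=5,w=5): C=5, w*C=5*5=25
  Job (p=3,w=1): C=8, w*C=1*8=8
  Job (p=10,w=3): C=18, w*C=3*18=54
Total weighted completion time = 87

87


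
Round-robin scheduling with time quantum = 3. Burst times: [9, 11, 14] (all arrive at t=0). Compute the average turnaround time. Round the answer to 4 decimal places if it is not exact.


Time quantum = 3
Execution trace:
  J1 runs 3 units, time = 3
  J2 runs 3 units, time = 6
  J3 runs 3 units, time = 9
  J1 runs 3 units, time = 12
  J2 runs 3 units, time = 15
  J3 runs 3 units, time = 18
  J1 runs 3 units, time = 21
  J2 runs 3 units, time = 24
  J3 runs 3 units, time = 27
  J2 runs 2 units, time = 29
  J3 runs 3 units, time = 32
  J3 runs 2 units, time = 34
Finish times: [21, 29, 34]
Average turnaround = 84/3 = 28.0

28.0


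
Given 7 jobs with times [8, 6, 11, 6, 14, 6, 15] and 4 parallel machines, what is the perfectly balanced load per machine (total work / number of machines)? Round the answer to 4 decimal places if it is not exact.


Total processing time = 8 + 6 + 11 + 6 + 14 + 6 + 15 = 66
Number of machines = 4
Ideal balanced load = 66 / 4 = 16.5

16.5


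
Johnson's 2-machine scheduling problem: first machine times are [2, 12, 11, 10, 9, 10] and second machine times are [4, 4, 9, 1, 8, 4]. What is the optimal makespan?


Apply Johnson's rule:
  Group 1 (a <= b): [(1, 2, 4)]
  Group 2 (a > b): [(3, 11, 9), (5, 9, 8), (2, 12, 4), (6, 10, 4), (4, 10, 1)]
Optimal job order: [1, 3, 5, 2, 6, 4]
Schedule:
  Job 1: M1 done at 2, M2 done at 6
  Job 3: M1 done at 13, M2 done at 22
  Job 5: M1 done at 22, M2 done at 30
  Job 2: M1 done at 34, M2 done at 38
  Job 6: M1 done at 44, M2 done at 48
  Job 4: M1 done at 54, M2 done at 55
Makespan = 55

55


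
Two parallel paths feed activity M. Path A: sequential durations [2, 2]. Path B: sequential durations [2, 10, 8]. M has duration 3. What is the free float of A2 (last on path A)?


ES(A2) = sum of predecessors on chain A = 2
EF(A2) = ES + duration = 2 + 2 = 4
Successor of A2 is M. ES(M) = max(sum(A), sum(B)) = max(4, 20) = 20
Free float = ES(successor) - EF(current) = 20 - 4 = 16

16


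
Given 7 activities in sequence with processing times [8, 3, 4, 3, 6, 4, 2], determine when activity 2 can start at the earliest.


Activity 2 starts after activities 1 through 1 complete.
Predecessor durations: [8]
ES = 8 = 8

8


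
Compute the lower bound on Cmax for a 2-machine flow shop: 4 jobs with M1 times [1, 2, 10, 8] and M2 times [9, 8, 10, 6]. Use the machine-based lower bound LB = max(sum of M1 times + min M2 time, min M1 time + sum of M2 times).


LB1 = sum(M1 times) + min(M2 times) = 21 + 6 = 27
LB2 = min(M1 times) + sum(M2 times) = 1 + 33 = 34
Lower bound = max(LB1, LB2) = max(27, 34) = 34

34


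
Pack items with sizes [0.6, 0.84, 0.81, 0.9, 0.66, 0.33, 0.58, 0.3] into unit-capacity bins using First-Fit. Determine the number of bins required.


Place items sequentially using First-Fit:
  Item 0.6 -> new Bin 1
  Item 0.84 -> new Bin 2
  Item 0.81 -> new Bin 3
  Item 0.9 -> new Bin 4
  Item 0.66 -> new Bin 5
  Item 0.33 -> Bin 1 (now 0.93)
  Item 0.58 -> new Bin 6
  Item 0.3 -> Bin 5 (now 0.96)
Total bins used = 6

6


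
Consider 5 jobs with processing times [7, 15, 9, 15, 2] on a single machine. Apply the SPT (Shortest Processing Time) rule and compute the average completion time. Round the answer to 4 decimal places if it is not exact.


Sort jobs by processing time (SPT order): [2, 7, 9, 15, 15]
Compute completion times sequentially:
  Job 1: processing = 2, completes at 2
  Job 2: processing = 7, completes at 9
  Job 3: processing = 9, completes at 18
  Job 4: processing = 15, completes at 33
  Job 5: processing = 15, completes at 48
Sum of completion times = 110
Average completion time = 110/5 = 22.0

22.0


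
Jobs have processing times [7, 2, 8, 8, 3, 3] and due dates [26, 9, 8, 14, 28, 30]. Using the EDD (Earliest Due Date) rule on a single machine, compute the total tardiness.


Sort by due date (EDD order): [(8, 8), (2, 9), (8, 14), (7, 26), (3, 28), (3, 30)]
Compute completion times and tardiness:
  Job 1: p=8, d=8, C=8, tardiness=max(0,8-8)=0
  Job 2: p=2, d=9, C=10, tardiness=max(0,10-9)=1
  Job 3: p=8, d=14, C=18, tardiness=max(0,18-14)=4
  Job 4: p=7, d=26, C=25, tardiness=max(0,25-26)=0
  Job 5: p=3, d=28, C=28, tardiness=max(0,28-28)=0
  Job 6: p=3, d=30, C=31, tardiness=max(0,31-30)=1
Total tardiness = 6

6


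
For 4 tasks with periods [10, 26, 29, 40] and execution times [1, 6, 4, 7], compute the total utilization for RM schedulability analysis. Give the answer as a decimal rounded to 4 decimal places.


Compute individual utilizations (exact fractions):
  Task 1: C/T = 1/10 (approx. 0.1)
  Task 2: C/T = 6/26 = 3/13 (approx. 0.2308)
  Task 3: C/T = 4/29 (approx. 0.1379)
  Task 4: C/T = 7/40 (approx. 0.175)
Total utilization U = 1/10 + 3/13 + 4/29 + 7/40 = 9707/15080
Rounded to 4 decimal places: U = 0.6437
RM (Liu & Layland) bound for 4 tasks = 0.756828; compare with U = 9707/15080 (approx. 0.643700)
U <= bound, so schedulable by RM sufficient condition.

0.6437


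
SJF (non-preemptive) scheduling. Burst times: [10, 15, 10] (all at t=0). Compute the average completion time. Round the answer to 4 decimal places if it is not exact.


SJF order (ascending): [10, 10, 15]
Completion times:
  Job 1: burst=10, C=10
  Job 2: burst=10, C=20
  Job 3: burst=15, C=35
Average completion = 65/3 = 21.6667

21.6667


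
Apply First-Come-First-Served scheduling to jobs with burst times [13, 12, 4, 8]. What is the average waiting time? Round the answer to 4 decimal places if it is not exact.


FCFS order (as given): [13, 12, 4, 8]
Waiting times:
  Job 1: wait = 0
  Job 2: wait = 13
  Job 3: wait = 25
  Job 4: wait = 29
Sum of waiting times = 67
Average waiting time = 67/4 = 16.75

16.75


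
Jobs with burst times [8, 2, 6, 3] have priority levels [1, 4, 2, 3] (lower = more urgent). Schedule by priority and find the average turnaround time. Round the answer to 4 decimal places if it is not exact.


Sort by priority (ascending = highest first):
Order: [(1, 8), (2, 6), (3, 3), (4, 2)]
Completion times:
  Priority 1, burst=8, C=8
  Priority 2, burst=6, C=14
  Priority 3, burst=3, C=17
  Priority 4, burst=2, C=19
Average turnaround = 58/4 = 14.5

14.5


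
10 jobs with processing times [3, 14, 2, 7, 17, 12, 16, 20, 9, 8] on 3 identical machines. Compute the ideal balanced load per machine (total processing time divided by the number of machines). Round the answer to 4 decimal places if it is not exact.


Total processing time = 3 + 14 + 2 + 7 + 17 + 12 + 16 + 20 + 9 + 8 = 108
Number of machines = 3
Ideal balanced load = 108 / 3 = 36.0

36.0


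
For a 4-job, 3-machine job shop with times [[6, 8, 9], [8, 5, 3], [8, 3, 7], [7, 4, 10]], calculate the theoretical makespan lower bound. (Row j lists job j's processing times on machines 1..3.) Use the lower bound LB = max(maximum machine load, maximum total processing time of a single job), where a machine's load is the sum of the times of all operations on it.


Machine loads:
  Machine 1: 6 + 8 + 8 + 7 = 29
  Machine 2: 8 + 5 + 3 + 4 = 20
  Machine 3: 9 + 3 + 7 + 10 = 29
Max machine load = 29
Job totals:
  Job 1: 23
  Job 2: 16
  Job 3: 18
  Job 4: 21
Max job total = 23
Lower bound = max(29, 23) = 29

29


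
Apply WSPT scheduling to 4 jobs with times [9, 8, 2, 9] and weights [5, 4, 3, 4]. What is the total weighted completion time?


Compute p/w ratios and sort ascending (WSPT): [(2, 3), (9, 5), (8, 4), (9, 4)]
Compute weighted completion times:
  Job (p=2,w=3): C=2, w*C=3*2=6
  Job (p=9,w=5): C=11, w*C=5*11=55
  Job (p=8,w=4): C=19, w*C=4*19=76
  Job (p=9,w=4): C=28, w*C=4*28=112
Total weighted completion time = 249

249


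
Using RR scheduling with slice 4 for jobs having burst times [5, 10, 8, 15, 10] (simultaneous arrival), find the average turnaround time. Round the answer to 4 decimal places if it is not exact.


Time quantum = 4
Execution trace:
  J1 runs 4 units, time = 4
  J2 runs 4 units, time = 8
  J3 runs 4 units, time = 12
  J4 runs 4 units, time = 16
  J5 runs 4 units, time = 20
  J1 runs 1 units, time = 21
  J2 runs 4 units, time = 25
  J3 runs 4 units, time = 29
  J4 runs 4 units, time = 33
  J5 runs 4 units, time = 37
  J2 runs 2 units, time = 39
  J4 runs 4 units, time = 43
  J5 runs 2 units, time = 45
  J4 runs 3 units, time = 48
Finish times: [21, 39, 29, 48, 45]
Average turnaround = 182/5 = 36.4

36.4


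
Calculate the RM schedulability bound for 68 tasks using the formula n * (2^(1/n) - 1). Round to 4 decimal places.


Compute 2^(1/68) = 1.0102454700
Subtract 1: 1.0102454700 - 1 = 0.0102454700
Multiply by n: 68 * 0.0102454700 = 0.6966919600
Round to 4 dp: 0.6967

0.6967


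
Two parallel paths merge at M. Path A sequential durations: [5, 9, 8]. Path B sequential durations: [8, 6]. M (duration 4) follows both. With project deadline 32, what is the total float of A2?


Forward pass: ES(A2) = sum of predecessors on chain A = 5
EF = ES + duration = 5 + 9 = 14
Backward pass: LF(M) = deadline = 32; LS(M) = 32 - 4 = 28
LF(A2) = LS(M) - sum(successors on chain A) = 28 - 8 = 20
LS = LF - duration = 20 - 9 = 11
Total float = LS - ES = 11 - 5 = 6

6


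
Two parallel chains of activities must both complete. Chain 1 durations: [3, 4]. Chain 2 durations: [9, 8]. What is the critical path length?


Path A total = 3 + 4 = 7
Path B total = 9 + 8 = 17
Critical path = longest path = max(7, 17) = 17

17


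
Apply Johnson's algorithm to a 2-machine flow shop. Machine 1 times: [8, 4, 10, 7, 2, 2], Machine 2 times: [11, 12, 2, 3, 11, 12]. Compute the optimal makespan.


Apply Johnson's rule:
  Group 1 (a <= b): [(5, 2, 11), (6, 2, 12), (2, 4, 12), (1, 8, 11)]
  Group 2 (a > b): [(4, 7, 3), (3, 10, 2)]
Optimal job order: [5, 6, 2, 1, 4, 3]
Schedule:
  Job 5: M1 done at 2, M2 done at 13
  Job 6: M1 done at 4, M2 done at 25
  Job 2: M1 done at 8, M2 done at 37
  Job 1: M1 done at 16, M2 done at 48
  Job 4: M1 done at 23, M2 done at 51
  Job 3: M1 done at 33, M2 done at 53
Makespan = 53

53


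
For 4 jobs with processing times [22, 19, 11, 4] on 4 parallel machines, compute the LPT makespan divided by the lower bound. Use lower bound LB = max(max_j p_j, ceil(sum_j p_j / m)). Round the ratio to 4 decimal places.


LPT order: [22, 19, 11, 4]
Machine loads after assignment: [22, 19, 11, 4]
LPT makespan = 22
Lower bound = max(max_job, ceil(total/4)) = max(22, 14) = 22
Ratio = 22 / 22 = 1.0

1.0


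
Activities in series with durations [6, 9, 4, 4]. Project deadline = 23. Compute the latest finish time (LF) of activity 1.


LF(activity 1) = deadline - sum of successor durations
Successors: activities 2 through 4 with durations [9, 4, 4]
Sum of successor durations = 17
LF = 23 - 17 = 6

6


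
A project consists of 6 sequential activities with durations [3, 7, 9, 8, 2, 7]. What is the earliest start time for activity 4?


Activity 4 starts after activities 1 through 3 complete.
Predecessor durations: [3, 7, 9]
ES = 3 + 7 + 9 = 19

19


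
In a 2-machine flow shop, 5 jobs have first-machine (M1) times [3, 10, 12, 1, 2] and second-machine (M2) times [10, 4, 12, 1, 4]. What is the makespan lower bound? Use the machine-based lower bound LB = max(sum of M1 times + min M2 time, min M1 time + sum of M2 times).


LB1 = sum(M1 times) + min(M2 times) = 28 + 1 = 29
LB2 = min(M1 times) + sum(M2 times) = 1 + 31 = 32
Lower bound = max(LB1, LB2) = max(29, 32) = 32

32


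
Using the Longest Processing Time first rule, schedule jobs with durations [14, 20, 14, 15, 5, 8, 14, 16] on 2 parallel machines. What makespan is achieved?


Sort jobs in decreasing order (LPT): [20, 16, 15, 14, 14, 14, 8, 5]
Assign each job to the least loaded machine:
  Machine 1: jobs [20, 14, 14, 5], load = 53
  Machine 2: jobs [16, 15, 14, 8], load = 53
Makespan = max load = 53

53


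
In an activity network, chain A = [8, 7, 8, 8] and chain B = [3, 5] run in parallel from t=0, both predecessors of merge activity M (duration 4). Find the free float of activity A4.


ES(A4) = sum of predecessors on chain A = 23
EF(A4) = ES + duration = 23 + 8 = 31
Successor of A4 is M. ES(M) = max(sum(A), sum(B)) = max(31, 8) = 31
Free float = ES(successor) - EF(current) = 31 - 31 = 0

0


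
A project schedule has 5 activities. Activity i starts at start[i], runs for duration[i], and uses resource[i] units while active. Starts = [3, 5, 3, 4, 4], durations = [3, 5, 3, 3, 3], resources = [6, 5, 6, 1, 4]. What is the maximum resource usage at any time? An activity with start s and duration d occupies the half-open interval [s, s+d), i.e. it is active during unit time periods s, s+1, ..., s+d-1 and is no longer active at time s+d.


Each activity i is active on [start_i, start_i + duration_i).
Compute total resource usage per time slot:
  t=0: active resources = [], total = 0
  t=1: active resources = [], total = 0
  t=2: active resources = [], total = 0
  t=3: active resources = [6, 6], total = 12
  t=4: active resources = [6, 6, 1, 4], total = 17
  t=5: active resources = [6, 5, 6, 1, 4], total = 22
  t=6: active resources = [5, 1, 4], total = 10
  t=7: active resources = [5], total = 5
  t=8: active resources = [5], total = 5
  t=9: active resources = [5], total = 5
Peak resource demand = 22

22


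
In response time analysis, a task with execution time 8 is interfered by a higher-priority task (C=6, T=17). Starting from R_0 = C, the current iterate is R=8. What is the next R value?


R_next = C + ceil(R_prev / T_hp) * C_hp
ceil(8 / 17) = ceil(0.4706) = 1
Interference = 1 * 6 = 6
R_next = 8 + 6 = 14

14


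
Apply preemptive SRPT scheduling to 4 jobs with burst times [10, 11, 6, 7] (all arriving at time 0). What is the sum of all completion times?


Since all jobs arrive at t=0, SRPT equals SPT ordering.
SPT order: [6, 7, 10, 11]
Completion times:
  Job 1: p=6, C=6
  Job 2: p=7, C=13
  Job 3: p=10, C=23
  Job 4: p=11, C=34
Total completion time = 6 + 13 + 23 + 34 = 76

76


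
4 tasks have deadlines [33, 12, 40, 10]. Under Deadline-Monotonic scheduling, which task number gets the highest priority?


Sort tasks by relative deadline (ascending):
  Task 4: deadline = 10
  Task 2: deadline = 12
  Task 1: deadline = 33
  Task 3: deadline = 40
Priority order (highest first): [4, 2, 1, 3]
Highest priority task = 4

4


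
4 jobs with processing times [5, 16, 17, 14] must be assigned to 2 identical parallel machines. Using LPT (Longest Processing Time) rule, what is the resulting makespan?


Sort jobs in decreasing order (LPT): [17, 16, 14, 5]
Assign each job to the least loaded machine:
  Machine 1: jobs [17, 5], load = 22
  Machine 2: jobs [16, 14], load = 30
Makespan = max load = 30

30


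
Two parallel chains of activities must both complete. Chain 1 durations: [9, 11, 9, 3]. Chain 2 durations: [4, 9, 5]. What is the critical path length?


Path A total = 9 + 11 + 9 + 3 = 32
Path B total = 4 + 9 + 5 = 18
Critical path = longest path = max(32, 18) = 32

32


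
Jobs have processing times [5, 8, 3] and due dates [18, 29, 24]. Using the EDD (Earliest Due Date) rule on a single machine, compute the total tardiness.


Sort by due date (EDD order): [(5, 18), (3, 24), (8, 29)]
Compute completion times and tardiness:
  Job 1: p=5, d=18, C=5, tardiness=max(0,5-18)=0
  Job 2: p=3, d=24, C=8, tardiness=max(0,8-24)=0
  Job 3: p=8, d=29, C=16, tardiness=max(0,16-29)=0
Total tardiness = 0

0


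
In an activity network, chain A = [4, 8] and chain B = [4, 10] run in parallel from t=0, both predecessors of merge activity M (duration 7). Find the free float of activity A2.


ES(A2) = sum of predecessors on chain A = 4
EF(A2) = ES + duration = 4 + 8 = 12
Successor of A2 is M. ES(M) = max(sum(A), sum(B)) = max(12, 14) = 14
Free float = ES(successor) - EF(current) = 14 - 12 = 2

2


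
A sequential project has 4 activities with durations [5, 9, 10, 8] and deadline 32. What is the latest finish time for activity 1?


LF(activity 1) = deadline - sum of successor durations
Successors: activities 2 through 4 with durations [9, 10, 8]
Sum of successor durations = 27
LF = 32 - 27 = 5

5


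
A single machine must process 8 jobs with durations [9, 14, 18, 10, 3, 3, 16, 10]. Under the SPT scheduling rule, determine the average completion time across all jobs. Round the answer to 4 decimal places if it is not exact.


Sort jobs by processing time (SPT order): [3, 3, 9, 10, 10, 14, 16, 18]
Compute completion times sequentially:
  Job 1: processing = 3, completes at 3
  Job 2: processing = 3, completes at 6
  Job 3: processing = 9, completes at 15
  Job 4: processing = 10, completes at 25
  Job 5: processing = 10, completes at 35
  Job 6: processing = 14, completes at 49
  Job 7: processing = 16, completes at 65
  Job 8: processing = 18, completes at 83
Sum of completion times = 281
Average completion time = 281/8 = 35.125

35.125


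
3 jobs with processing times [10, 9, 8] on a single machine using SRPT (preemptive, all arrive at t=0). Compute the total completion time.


Since all jobs arrive at t=0, SRPT equals SPT ordering.
SPT order: [8, 9, 10]
Completion times:
  Job 1: p=8, C=8
  Job 2: p=9, C=17
  Job 3: p=10, C=27
Total completion time = 8 + 17 + 27 = 52

52


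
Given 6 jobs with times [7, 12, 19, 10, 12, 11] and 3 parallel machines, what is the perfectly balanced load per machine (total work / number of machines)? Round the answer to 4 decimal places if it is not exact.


Total processing time = 7 + 12 + 19 + 10 + 12 + 11 = 71
Number of machines = 3
Ideal balanced load = 71 / 3 = 23.6667

23.6667


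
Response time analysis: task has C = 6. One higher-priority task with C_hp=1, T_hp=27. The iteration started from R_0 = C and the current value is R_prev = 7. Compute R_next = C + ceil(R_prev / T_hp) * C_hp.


R_next = C + ceil(R_prev / T_hp) * C_hp
ceil(7 / 27) = ceil(0.2593) = 1
Interference = 1 * 1 = 1
R_next = 6 + 1 = 7
R_next = R_prev, so the iteration has converged (response time = 7).

7


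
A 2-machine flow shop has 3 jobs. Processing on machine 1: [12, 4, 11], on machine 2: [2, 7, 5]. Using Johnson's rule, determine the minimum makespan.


Apply Johnson's rule:
  Group 1 (a <= b): [(2, 4, 7)]
  Group 2 (a > b): [(3, 11, 5), (1, 12, 2)]
Optimal job order: [2, 3, 1]
Schedule:
  Job 2: M1 done at 4, M2 done at 11
  Job 3: M1 done at 15, M2 done at 20
  Job 1: M1 done at 27, M2 done at 29
Makespan = 29

29


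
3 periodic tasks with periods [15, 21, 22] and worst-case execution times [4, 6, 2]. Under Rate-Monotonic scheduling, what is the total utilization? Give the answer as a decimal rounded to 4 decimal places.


Compute individual utilizations (exact fractions):
  Task 1: C/T = 4/15 (approx. 0.2667)
  Task 2: C/T = 6/21 = 2/7 (approx. 0.2857)
  Task 3: C/T = 2/22 = 1/11 (approx. 0.0909)
Total utilization U = 4/15 + 2/7 + 1/11 = 743/1155
Rounded to 4 decimal places: U = 0.6433
RM (Liu & Layland) bound for 3 tasks = 0.779763; compare with U = 743/1155 (approx. 0.643290)
U <= bound, so schedulable by RM sufficient condition.

0.6433


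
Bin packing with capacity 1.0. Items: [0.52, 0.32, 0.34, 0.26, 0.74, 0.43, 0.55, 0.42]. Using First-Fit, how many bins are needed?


Place items sequentially using First-Fit:
  Item 0.52 -> new Bin 1
  Item 0.32 -> Bin 1 (now 0.84)
  Item 0.34 -> new Bin 2
  Item 0.26 -> Bin 2 (now 0.6)
  Item 0.74 -> new Bin 3
  Item 0.43 -> new Bin 4
  Item 0.55 -> Bin 4 (now 0.98)
  Item 0.42 -> new Bin 5
Total bins used = 5

5


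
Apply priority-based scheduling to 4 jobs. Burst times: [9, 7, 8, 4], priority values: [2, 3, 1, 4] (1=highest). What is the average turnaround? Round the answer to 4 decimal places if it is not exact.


Sort by priority (ascending = highest first):
Order: [(1, 8), (2, 9), (3, 7), (4, 4)]
Completion times:
  Priority 1, burst=8, C=8
  Priority 2, burst=9, C=17
  Priority 3, burst=7, C=24
  Priority 4, burst=4, C=28
Average turnaround = 77/4 = 19.25

19.25


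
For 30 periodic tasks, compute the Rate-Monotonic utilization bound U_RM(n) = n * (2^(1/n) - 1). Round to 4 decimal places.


Compute 2^(1/30) = 1.0233738920
Subtract 1: 1.0233738920 - 1 = 0.0233738920
Multiply by n: 30 * 0.0233738920 = 0.7012167600
Round to 4 dp: 0.7012

0.7012


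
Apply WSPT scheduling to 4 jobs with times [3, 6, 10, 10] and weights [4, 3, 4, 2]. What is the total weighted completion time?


Compute p/w ratios and sort ascending (WSPT): [(3, 4), (6, 3), (10, 4), (10, 2)]
Compute weighted completion times:
  Job (p=3,w=4): C=3, w*C=4*3=12
  Job (p=6,w=3): C=9, w*C=3*9=27
  Job (p=10,w=4): C=19, w*C=4*19=76
  Job (p=10,w=2): C=29, w*C=2*29=58
Total weighted completion time = 173

173


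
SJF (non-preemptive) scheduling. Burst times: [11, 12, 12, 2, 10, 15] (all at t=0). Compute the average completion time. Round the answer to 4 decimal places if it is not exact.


SJF order (ascending): [2, 10, 11, 12, 12, 15]
Completion times:
  Job 1: burst=2, C=2
  Job 2: burst=10, C=12
  Job 3: burst=11, C=23
  Job 4: burst=12, C=35
  Job 5: burst=12, C=47
  Job 6: burst=15, C=62
Average completion = 181/6 = 30.1667

30.1667


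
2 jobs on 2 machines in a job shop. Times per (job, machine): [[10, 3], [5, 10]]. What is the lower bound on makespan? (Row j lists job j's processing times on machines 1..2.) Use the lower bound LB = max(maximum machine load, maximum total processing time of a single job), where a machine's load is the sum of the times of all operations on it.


Machine loads:
  Machine 1: 10 + 5 = 15
  Machine 2: 3 + 10 = 13
Max machine load = 15
Job totals:
  Job 1: 13
  Job 2: 15
Max job total = 15
Lower bound = max(15, 15) = 15

15


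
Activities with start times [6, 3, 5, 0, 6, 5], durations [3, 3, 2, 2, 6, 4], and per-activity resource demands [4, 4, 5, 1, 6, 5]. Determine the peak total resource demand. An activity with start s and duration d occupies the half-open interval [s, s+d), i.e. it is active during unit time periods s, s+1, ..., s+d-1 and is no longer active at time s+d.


Each activity i is active on [start_i, start_i + duration_i).
Compute total resource usage per time slot:
  t=0: active resources = [1], total = 1
  t=1: active resources = [1], total = 1
  t=2: active resources = [], total = 0
  t=3: active resources = [4], total = 4
  t=4: active resources = [4], total = 4
  t=5: active resources = [4, 5, 5], total = 14
  t=6: active resources = [4, 5, 6, 5], total = 20
  t=7: active resources = [4, 6, 5], total = 15
  t=8: active resources = [4, 6, 5], total = 15
  t=9: active resources = [6], total = 6
  t=10: active resources = [6], total = 6
  t=11: active resources = [6], total = 6
Peak resource demand = 20

20


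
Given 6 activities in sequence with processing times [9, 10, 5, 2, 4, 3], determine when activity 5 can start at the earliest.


Activity 5 starts after activities 1 through 4 complete.
Predecessor durations: [9, 10, 5, 2]
ES = 9 + 10 + 5 + 2 = 26

26


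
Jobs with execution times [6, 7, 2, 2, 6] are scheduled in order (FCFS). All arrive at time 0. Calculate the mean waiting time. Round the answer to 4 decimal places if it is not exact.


FCFS order (as given): [6, 7, 2, 2, 6]
Waiting times:
  Job 1: wait = 0
  Job 2: wait = 6
  Job 3: wait = 13
  Job 4: wait = 15
  Job 5: wait = 17
Sum of waiting times = 51
Average waiting time = 51/5 = 10.2

10.2


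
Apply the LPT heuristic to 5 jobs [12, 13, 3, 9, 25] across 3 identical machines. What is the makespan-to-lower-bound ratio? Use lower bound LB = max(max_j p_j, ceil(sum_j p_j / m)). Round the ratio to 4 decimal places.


LPT order: [25, 13, 12, 9, 3]
Machine loads after assignment: [25, 16, 21]
LPT makespan = 25
Lower bound = max(max_job, ceil(total/3)) = max(25, 21) = 25
Ratio = 25 / 25 = 1.0

1.0


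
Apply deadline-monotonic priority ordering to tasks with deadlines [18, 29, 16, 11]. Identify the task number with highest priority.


Sort tasks by relative deadline (ascending):
  Task 4: deadline = 11
  Task 3: deadline = 16
  Task 1: deadline = 18
  Task 2: deadline = 29
Priority order (highest first): [4, 3, 1, 2]
Highest priority task = 4

4


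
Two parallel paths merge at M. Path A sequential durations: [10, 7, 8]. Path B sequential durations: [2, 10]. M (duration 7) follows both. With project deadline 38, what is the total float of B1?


Forward pass: ES(B1) = sum of predecessors on chain B = 0
EF = ES + duration = 0 + 2 = 2
Backward pass: LF(M) = deadline = 38; LS(M) = 38 - 7 = 31
LF(B1) = LS(M) - sum(successors on chain B) = 31 - 10 = 21
LS = LF - duration = 21 - 2 = 19
Total float = LS - ES = 19 - 0 = 19

19


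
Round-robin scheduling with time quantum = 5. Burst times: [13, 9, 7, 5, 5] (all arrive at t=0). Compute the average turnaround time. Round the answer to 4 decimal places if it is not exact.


Time quantum = 5
Execution trace:
  J1 runs 5 units, time = 5
  J2 runs 5 units, time = 10
  J3 runs 5 units, time = 15
  J4 runs 5 units, time = 20
  J5 runs 5 units, time = 25
  J1 runs 5 units, time = 30
  J2 runs 4 units, time = 34
  J3 runs 2 units, time = 36
  J1 runs 3 units, time = 39
Finish times: [39, 34, 36, 20, 25]
Average turnaround = 154/5 = 30.8

30.8


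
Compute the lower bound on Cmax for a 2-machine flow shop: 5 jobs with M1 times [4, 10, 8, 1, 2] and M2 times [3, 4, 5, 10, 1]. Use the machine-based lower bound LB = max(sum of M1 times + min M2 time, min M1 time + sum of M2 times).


LB1 = sum(M1 times) + min(M2 times) = 25 + 1 = 26
LB2 = min(M1 times) + sum(M2 times) = 1 + 23 = 24
Lower bound = max(LB1, LB2) = max(26, 24) = 26

26


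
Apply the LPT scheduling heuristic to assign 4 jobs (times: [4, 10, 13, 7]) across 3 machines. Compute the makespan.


Sort jobs in decreasing order (LPT): [13, 10, 7, 4]
Assign each job to the least loaded machine:
  Machine 1: jobs [13], load = 13
  Machine 2: jobs [10], load = 10
  Machine 3: jobs [7, 4], load = 11
Makespan = max load = 13

13


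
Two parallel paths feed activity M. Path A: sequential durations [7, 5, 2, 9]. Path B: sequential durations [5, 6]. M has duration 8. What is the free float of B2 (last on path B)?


ES(B2) = sum of predecessors on chain B = 5
EF(B2) = ES + duration = 5 + 6 = 11
Successor of B2 is M. ES(M) = max(sum(A), sum(B)) = max(23, 11) = 23
Free float = ES(successor) - EF(current) = 23 - 11 = 12

12


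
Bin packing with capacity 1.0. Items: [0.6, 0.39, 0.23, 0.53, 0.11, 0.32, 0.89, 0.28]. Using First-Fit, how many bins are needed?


Place items sequentially using First-Fit:
  Item 0.6 -> new Bin 1
  Item 0.39 -> Bin 1 (now 0.99)
  Item 0.23 -> new Bin 2
  Item 0.53 -> Bin 2 (now 0.76)
  Item 0.11 -> Bin 2 (now 0.87)
  Item 0.32 -> new Bin 3
  Item 0.89 -> new Bin 4
  Item 0.28 -> Bin 3 (now 0.6)
Total bins used = 4

4


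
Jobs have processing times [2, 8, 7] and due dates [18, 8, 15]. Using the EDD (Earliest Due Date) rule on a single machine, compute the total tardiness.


Sort by due date (EDD order): [(8, 8), (7, 15), (2, 18)]
Compute completion times and tardiness:
  Job 1: p=8, d=8, C=8, tardiness=max(0,8-8)=0
  Job 2: p=7, d=15, C=15, tardiness=max(0,15-15)=0
  Job 3: p=2, d=18, C=17, tardiness=max(0,17-18)=0
Total tardiness = 0

0


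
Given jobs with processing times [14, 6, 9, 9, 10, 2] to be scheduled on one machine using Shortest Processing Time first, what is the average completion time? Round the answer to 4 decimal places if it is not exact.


Sort jobs by processing time (SPT order): [2, 6, 9, 9, 10, 14]
Compute completion times sequentially:
  Job 1: processing = 2, completes at 2
  Job 2: processing = 6, completes at 8
  Job 3: processing = 9, completes at 17
  Job 4: processing = 9, completes at 26
  Job 5: processing = 10, completes at 36
  Job 6: processing = 14, completes at 50
Sum of completion times = 139
Average completion time = 139/6 = 23.1667

23.1667


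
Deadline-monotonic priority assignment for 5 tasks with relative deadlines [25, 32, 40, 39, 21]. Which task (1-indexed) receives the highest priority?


Sort tasks by relative deadline (ascending):
  Task 5: deadline = 21
  Task 1: deadline = 25
  Task 2: deadline = 32
  Task 4: deadline = 39
  Task 3: deadline = 40
Priority order (highest first): [5, 1, 2, 4, 3]
Highest priority task = 5

5


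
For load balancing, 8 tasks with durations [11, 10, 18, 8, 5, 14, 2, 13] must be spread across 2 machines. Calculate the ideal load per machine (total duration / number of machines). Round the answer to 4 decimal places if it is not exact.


Total processing time = 11 + 10 + 18 + 8 + 5 + 14 + 2 + 13 = 81
Number of machines = 2
Ideal balanced load = 81 / 2 = 40.5

40.5


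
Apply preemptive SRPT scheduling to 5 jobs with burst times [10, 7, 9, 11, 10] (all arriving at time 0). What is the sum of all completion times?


Since all jobs arrive at t=0, SRPT equals SPT ordering.
SPT order: [7, 9, 10, 10, 11]
Completion times:
  Job 1: p=7, C=7
  Job 2: p=9, C=16
  Job 3: p=10, C=26
  Job 4: p=10, C=36
  Job 5: p=11, C=47
Total completion time = 7 + 16 + 26 + 36 + 47 = 132

132


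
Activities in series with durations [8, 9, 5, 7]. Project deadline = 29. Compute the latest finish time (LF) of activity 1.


LF(activity 1) = deadline - sum of successor durations
Successors: activities 2 through 4 with durations [9, 5, 7]
Sum of successor durations = 21
LF = 29 - 21 = 8

8


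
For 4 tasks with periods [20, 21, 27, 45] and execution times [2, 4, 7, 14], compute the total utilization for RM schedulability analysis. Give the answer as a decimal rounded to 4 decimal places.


Compute individual utilizations (exact fractions):
  Task 1: C/T = 2/20 = 1/10 (approx. 0.1)
  Task 2: C/T = 4/21 (approx. 0.1905)
  Task 3: C/T = 7/27 (approx. 0.2593)
  Task 4: C/T = 14/45 (approx. 0.3111)
Total utilization U = 1/10 + 4/21 + 7/27 + 14/45 = 1627/1890
Rounded to 4 decimal places: U = 0.8608
RM (Liu & Layland) bound for 4 tasks = 0.756828; compare with U = 1627/1890 (approx. 0.860847)
bound < U <= 1, so the RM sufficient condition is not met (inconclusive; an exact test such as response-time analysis is needed).

0.8608


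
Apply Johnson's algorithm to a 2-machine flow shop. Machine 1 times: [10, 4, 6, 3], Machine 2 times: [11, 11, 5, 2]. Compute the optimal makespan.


Apply Johnson's rule:
  Group 1 (a <= b): [(2, 4, 11), (1, 10, 11)]
  Group 2 (a > b): [(3, 6, 5), (4, 3, 2)]
Optimal job order: [2, 1, 3, 4]
Schedule:
  Job 2: M1 done at 4, M2 done at 15
  Job 1: M1 done at 14, M2 done at 26
  Job 3: M1 done at 20, M2 done at 31
  Job 4: M1 done at 23, M2 done at 33
Makespan = 33

33


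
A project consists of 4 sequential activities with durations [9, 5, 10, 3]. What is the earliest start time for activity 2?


Activity 2 starts after activities 1 through 1 complete.
Predecessor durations: [9]
ES = 9 = 9

9


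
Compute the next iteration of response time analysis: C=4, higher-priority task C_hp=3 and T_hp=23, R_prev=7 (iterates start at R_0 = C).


R_next = C + ceil(R_prev / T_hp) * C_hp
ceil(7 / 23) = ceil(0.3043) = 1
Interference = 1 * 3 = 3
R_next = 4 + 3 = 7
R_next = R_prev, so the iteration has converged (response time = 7).

7


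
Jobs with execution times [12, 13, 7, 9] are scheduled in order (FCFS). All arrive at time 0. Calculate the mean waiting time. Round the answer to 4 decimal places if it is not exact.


FCFS order (as given): [12, 13, 7, 9]
Waiting times:
  Job 1: wait = 0
  Job 2: wait = 12
  Job 3: wait = 25
  Job 4: wait = 32
Sum of waiting times = 69
Average waiting time = 69/4 = 17.25

17.25


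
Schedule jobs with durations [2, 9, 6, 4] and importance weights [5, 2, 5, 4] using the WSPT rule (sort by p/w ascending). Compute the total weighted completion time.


Compute p/w ratios and sort ascending (WSPT): [(2, 5), (4, 4), (6, 5), (9, 2)]
Compute weighted completion times:
  Job (p=2,w=5): C=2, w*C=5*2=10
  Job (p=4,w=4): C=6, w*C=4*6=24
  Job (p=6,w=5): C=12, w*C=5*12=60
  Job (p=9,w=2): C=21, w*C=2*21=42
Total weighted completion time = 136

136


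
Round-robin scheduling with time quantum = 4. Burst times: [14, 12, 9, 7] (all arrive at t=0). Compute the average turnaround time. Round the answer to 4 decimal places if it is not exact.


Time quantum = 4
Execution trace:
  J1 runs 4 units, time = 4
  J2 runs 4 units, time = 8
  J3 runs 4 units, time = 12
  J4 runs 4 units, time = 16
  J1 runs 4 units, time = 20
  J2 runs 4 units, time = 24
  J3 runs 4 units, time = 28
  J4 runs 3 units, time = 31
  J1 runs 4 units, time = 35
  J2 runs 4 units, time = 39
  J3 runs 1 units, time = 40
  J1 runs 2 units, time = 42
Finish times: [42, 39, 40, 31]
Average turnaround = 152/4 = 38.0

38.0


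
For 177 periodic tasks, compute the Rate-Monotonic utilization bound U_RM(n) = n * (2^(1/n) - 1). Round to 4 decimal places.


Compute 2^(1/177) = 1.0039237636
Subtract 1: 1.0039237636 - 1 = 0.0039237636
Multiply by n: 177 * 0.0039237636 = 0.6945061572
Round to 4 dp: 0.6945

0.6945


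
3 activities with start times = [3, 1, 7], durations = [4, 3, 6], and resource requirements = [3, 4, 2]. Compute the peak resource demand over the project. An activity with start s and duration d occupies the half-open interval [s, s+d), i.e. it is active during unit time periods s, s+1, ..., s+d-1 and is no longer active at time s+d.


Each activity i is active on [start_i, start_i + duration_i).
Compute total resource usage per time slot:
  t=0: active resources = [], total = 0
  t=1: active resources = [4], total = 4
  t=2: active resources = [4], total = 4
  t=3: active resources = [3, 4], total = 7
  t=4: active resources = [3], total = 3
  t=5: active resources = [3], total = 3
  t=6: active resources = [3], total = 3
  t=7: active resources = [2], total = 2
  t=8: active resources = [2], total = 2
  t=9: active resources = [2], total = 2
  t=10: active resources = [2], total = 2
  t=11: active resources = [2], total = 2
  t=12: active resources = [2], total = 2
Peak resource demand = 7

7


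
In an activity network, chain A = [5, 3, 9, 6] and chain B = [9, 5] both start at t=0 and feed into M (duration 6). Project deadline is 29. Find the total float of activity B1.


Forward pass: ES(B1) = sum of predecessors on chain B = 0
EF = ES + duration = 0 + 9 = 9
Backward pass: LF(M) = deadline = 29; LS(M) = 29 - 6 = 23
LF(B1) = LS(M) - sum(successors on chain B) = 23 - 5 = 18
LS = LF - duration = 18 - 9 = 9
Total float = LS - ES = 9 - 0 = 9

9


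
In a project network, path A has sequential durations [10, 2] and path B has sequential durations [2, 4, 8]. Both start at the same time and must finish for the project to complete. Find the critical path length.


Path A total = 10 + 2 = 12
Path B total = 2 + 4 + 8 = 14
Critical path = longest path = max(12, 14) = 14

14


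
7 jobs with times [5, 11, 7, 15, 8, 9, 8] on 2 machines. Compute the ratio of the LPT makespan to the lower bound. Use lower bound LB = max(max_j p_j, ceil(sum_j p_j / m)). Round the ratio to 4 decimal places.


LPT order: [15, 11, 9, 8, 8, 7, 5]
Machine loads after assignment: [30, 33]
LPT makespan = 33
Lower bound = max(max_job, ceil(total/2)) = max(15, 32) = 32
Ratio = 33 / 32 = 1.0313

1.0313


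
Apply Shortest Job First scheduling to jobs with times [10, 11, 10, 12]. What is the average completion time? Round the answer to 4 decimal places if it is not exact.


SJF order (ascending): [10, 10, 11, 12]
Completion times:
  Job 1: burst=10, C=10
  Job 2: burst=10, C=20
  Job 3: burst=11, C=31
  Job 4: burst=12, C=43
Average completion = 104/4 = 26.0

26.0


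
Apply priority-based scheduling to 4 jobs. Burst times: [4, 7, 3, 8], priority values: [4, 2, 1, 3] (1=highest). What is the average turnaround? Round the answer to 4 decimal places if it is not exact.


Sort by priority (ascending = highest first):
Order: [(1, 3), (2, 7), (3, 8), (4, 4)]
Completion times:
  Priority 1, burst=3, C=3
  Priority 2, burst=7, C=10
  Priority 3, burst=8, C=18
  Priority 4, burst=4, C=22
Average turnaround = 53/4 = 13.25

13.25


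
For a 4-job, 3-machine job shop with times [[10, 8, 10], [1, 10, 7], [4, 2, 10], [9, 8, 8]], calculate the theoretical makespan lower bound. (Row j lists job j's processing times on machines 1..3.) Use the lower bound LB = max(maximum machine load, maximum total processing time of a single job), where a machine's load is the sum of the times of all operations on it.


Machine loads:
  Machine 1: 10 + 1 + 4 + 9 = 24
  Machine 2: 8 + 10 + 2 + 8 = 28
  Machine 3: 10 + 7 + 10 + 8 = 35
Max machine load = 35
Job totals:
  Job 1: 28
  Job 2: 18
  Job 3: 16
  Job 4: 25
Max job total = 28
Lower bound = max(35, 28) = 35

35


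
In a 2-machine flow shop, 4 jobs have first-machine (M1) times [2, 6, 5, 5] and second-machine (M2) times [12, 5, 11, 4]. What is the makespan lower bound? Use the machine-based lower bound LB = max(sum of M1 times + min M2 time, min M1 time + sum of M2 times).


LB1 = sum(M1 times) + min(M2 times) = 18 + 4 = 22
LB2 = min(M1 times) + sum(M2 times) = 2 + 32 = 34
Lower bound = max(LB1, LB2) = max(22, 34) = 34

34


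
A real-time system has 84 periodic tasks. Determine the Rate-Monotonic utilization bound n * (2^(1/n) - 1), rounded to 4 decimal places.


Compute 2^(1/84) = 1.0082858917
Subtract 1: 1.0082858917 - 1 = 0.0082858917
Multiply by n: 84 * 0.0082858917 = 0.6960149028
Round to 4 dp: 0.6960

0.6960
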